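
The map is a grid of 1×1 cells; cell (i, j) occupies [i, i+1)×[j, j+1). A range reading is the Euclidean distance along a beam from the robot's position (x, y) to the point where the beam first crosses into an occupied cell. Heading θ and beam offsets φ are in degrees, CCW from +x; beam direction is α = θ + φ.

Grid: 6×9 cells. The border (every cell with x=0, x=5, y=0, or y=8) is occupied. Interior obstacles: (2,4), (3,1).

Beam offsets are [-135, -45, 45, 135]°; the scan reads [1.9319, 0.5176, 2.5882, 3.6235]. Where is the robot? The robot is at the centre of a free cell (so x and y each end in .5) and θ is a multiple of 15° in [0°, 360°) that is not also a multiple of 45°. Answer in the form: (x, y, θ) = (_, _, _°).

The pose lattice has 26·16 = 416 candidates. Test each by forward raycasting.
  (1.5, 5.5, 210°): beam 1 = 2.5882 ≠ 1.9319 ✗
  (3.5, 4.5, 285°): beam 1 = 0.5774 ≠ 1.9319 ✗
  (1.5, 4.5, 150°): beam 1 = 0.5176 ≠ 1.9319 ✗
  (2.5, 2.5, 345°): beam 1 = 1.7321 ≠ 1.9319 ✗
  (3.5, 3.5, 120°): beam 1 = 1.5529 ≠ 1.9319 ✗
  …
  (1.5, 3.5, 240°): r_1=1.9319, r_2=0.5176, r_3=2.5882, r_4=3.6235 — all match ✓
Unique over the lattice → pose = (1.5, 3.5, 240°).

(x, y, θ) = (1.5, 3.5, 240°)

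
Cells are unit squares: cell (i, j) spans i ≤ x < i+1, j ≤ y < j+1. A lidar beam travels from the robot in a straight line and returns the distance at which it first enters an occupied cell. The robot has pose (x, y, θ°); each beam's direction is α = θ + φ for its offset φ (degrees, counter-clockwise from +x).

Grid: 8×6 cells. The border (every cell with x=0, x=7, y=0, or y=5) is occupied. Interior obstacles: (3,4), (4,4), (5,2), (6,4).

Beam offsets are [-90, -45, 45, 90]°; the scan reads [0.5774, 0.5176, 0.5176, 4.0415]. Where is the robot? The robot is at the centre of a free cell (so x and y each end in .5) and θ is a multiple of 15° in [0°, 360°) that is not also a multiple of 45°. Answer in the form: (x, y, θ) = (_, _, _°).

(x, y, θ) = (5.5, 4.5, 150°)

Candidates: 20 free-cell centres × 16 headings = 320 poses. Raycast each; keep the one whose scan matches to 4 dp.
  (4.5, 2.5, 15°): beam 1 = 1.5529 ≠ 0.5774 ✗
  (3.5, 2.5, 120°): beam 1 = 3.0000 ≠ 0.5774 ✗
  (1.5, 1.5, 30°): beam 2 = 1.9319 ≠ 0.5176 ✗
  (3.5, 1.5, 150°): beam 1 = 2.8868 ≠ 0.5774 ✗
  (6.5, 1.5, 255°): beam 1 = 5.6940 ≠ 0.5774 ✗
  …
  (5.5, 4.5, 150°): r_1=0.5774, r_2=0.5176, r_3=0.5176, r_4=4.0415 — all match ✓
No second candidate reproduces the full scan.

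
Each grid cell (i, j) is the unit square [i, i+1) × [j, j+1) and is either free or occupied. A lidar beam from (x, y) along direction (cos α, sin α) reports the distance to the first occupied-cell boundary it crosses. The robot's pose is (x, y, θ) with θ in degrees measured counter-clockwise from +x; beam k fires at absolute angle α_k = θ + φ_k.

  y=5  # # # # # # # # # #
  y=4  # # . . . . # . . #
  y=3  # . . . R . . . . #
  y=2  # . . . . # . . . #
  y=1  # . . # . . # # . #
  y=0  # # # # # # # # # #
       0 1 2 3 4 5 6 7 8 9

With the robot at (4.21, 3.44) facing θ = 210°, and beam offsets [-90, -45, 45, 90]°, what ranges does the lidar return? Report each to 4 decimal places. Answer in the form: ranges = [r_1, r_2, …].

ranges = [1.8013, 2.2880, 1.4908, 1.5800]

beam 1: φ=-90°, α=120°
  d=(-0.5000,0.8660)  start (4,3)  tX=0.4200 tY=0.6466  stride 1/|dx|=2.0000 1/|dy|=1.1547
    cross x-line → (3,3), t=0.4200
    cross y-line → (3,4), t=0.6466
    cross y-line → (3,5), t=1.8013 (wall)
  → r_1 = 1.8013
beam 2: φ=-45°, α=165°
  d=(-0.9659,0.2588)  start (4,3)  tX=0.2174 tY=2.1637  stride 1/|dx|=1.0353 1/|dy|=3.8637
    cross x-line → (3,3), t=0.2174
    cross x-line → (2,3), t=1.2527
    cross y-line → (2,4), t=2.1637
    cross x-line → (1,4), t=2.2880 (wall)
  → r_2 = 2.2880
beam 3: φ=45°, α=255°
  d=(-0.2588,-0.9659)  start (4,3)  tX=0.8114 tY=0.4555  stride 1/|dx|=3.8637 1/|dy|=1.0353
    cross y-line → (4,2), t=0.4555
    cross x-line → (3,2), t=0.8114
    cross y-line → (3,1), t=1.4908 (wall)
  → r_3 = 1.4908
beam 4: φ=90°, α=300°
  d=(0.5000,-0.8660)  start (4,3)  tX=1.5800 tY=0.5081  stride 1/|dx|=2.0000 1/|dy|=1.1547
    cross y-line → (4,2), t=0.5081
    cross x-line → (5,2), t=1.5800 (wall)
  → r_4 = 1.5800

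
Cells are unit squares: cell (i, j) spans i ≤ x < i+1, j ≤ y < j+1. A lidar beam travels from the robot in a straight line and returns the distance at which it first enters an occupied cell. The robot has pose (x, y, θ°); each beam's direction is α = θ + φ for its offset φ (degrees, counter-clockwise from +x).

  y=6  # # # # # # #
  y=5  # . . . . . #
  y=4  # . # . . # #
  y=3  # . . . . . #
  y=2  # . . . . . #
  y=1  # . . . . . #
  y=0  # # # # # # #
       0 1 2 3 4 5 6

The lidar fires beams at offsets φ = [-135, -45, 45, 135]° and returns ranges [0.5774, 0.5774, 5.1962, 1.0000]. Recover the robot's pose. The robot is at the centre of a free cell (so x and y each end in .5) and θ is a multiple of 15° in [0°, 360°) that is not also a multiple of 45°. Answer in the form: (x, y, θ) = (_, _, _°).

Enumerate (i+0.5, j+0.5, θ) over the 23 free cells and 16 admissible headings. For each, cast all 4 beams and compare to the given ranges.
  (5.5, 3.5, 120°): beam 1 = 0.5176 ≠ 0.5774 ✗
  (4.5, 4.5, 195°): beam 1 = 1.7321 ≠ 0.5774 ✗
  (4.5, 4.5, 165°): beam 2 = 1.7321 ≠ 0.5774 ✗
  (4.5, 2.5, 30°): beam 1 = 1.5529 ≠ 0.5774 ✗
  …
  (5.5, 1.5, 75°): r_1=0.5774, r_2=0.5774, r_3=5.1962, r_4=1.0000 — all match ✓
No second candidate reproduces the full scan.

(x, y, θ) = (5.5, 1.5, 75°)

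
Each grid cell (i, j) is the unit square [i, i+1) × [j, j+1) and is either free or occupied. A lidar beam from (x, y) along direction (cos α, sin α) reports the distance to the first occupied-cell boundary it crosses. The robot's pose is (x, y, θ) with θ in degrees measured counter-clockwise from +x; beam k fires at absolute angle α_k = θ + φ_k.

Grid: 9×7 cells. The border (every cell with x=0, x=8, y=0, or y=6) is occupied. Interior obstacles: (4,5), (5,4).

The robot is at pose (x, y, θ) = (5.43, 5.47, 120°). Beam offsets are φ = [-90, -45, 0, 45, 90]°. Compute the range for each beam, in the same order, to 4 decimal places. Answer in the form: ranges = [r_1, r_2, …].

ranges = [1.0600, 0.5487, 0.6120, 0.4452, 0.4965]

beam 1: φ=-90°, α=30°
  dir = (cos 30°, sin 30°) = (0.8660, 0.5000); from cell (5,5)
  next x-line at t=0.6582, next y-line at t=1.0600; Δt_x=1.1547, Δt_y=2.0000
    x: enter (6,5) at t=0.6582
    y: enter (6,6) at t=1.0600 ← occupied
  → r_1 = 1.0600
beam 2: φ=-45°, α=75°
  dir = (cos 75°, sin 75°) = (0.2588, 0.9659); from cell (5,5)
  next x-line at t=2.2023, next y-line at t=0.5487; Δt_x=3.8637, Δt_y=1.0353
    y: enter (5,6) at t=0.5487 ← occupied
  → r_2 = 0.5487
beam 3: φ=0°, α=120°
  dir = (cos 120°, sin 120°) = (-0.5000, 0.8660); from cell (5,5)
  next x-line at t=0.8600, next y-line at t=0.6120; Δt_x=2.0000, Δt_y=1.1547
    y: enter (5,6) at t=0.6120 ← occupied
  → r_3 = 0.6120
beam 4: φ=45°, α=165°
  dir = (cos 165°, sin 165°) = (-0.9659, 0.2588); from cell (5,5)
  next x-line at t=0.4452, next y-line at t=2.0478; Δt_x=1.0353, Δt_y=3.8637
    x: enter (4,5) at t=0.4452 ← occupied
  → r_4 = 0.4452
beam 5: φ=90°, α=210°
  dir = (cos 210°, sin 210°) = (-0.8660, -0.5000); from cell (5,5)
  next x-line at t=0.4965, next y-line at t=0.9400; Δt_x=1.1547, Δt_y=2.0000
    x: enter (4,5) at t=0.4965 ← occupied
  → r_5 = 0.4965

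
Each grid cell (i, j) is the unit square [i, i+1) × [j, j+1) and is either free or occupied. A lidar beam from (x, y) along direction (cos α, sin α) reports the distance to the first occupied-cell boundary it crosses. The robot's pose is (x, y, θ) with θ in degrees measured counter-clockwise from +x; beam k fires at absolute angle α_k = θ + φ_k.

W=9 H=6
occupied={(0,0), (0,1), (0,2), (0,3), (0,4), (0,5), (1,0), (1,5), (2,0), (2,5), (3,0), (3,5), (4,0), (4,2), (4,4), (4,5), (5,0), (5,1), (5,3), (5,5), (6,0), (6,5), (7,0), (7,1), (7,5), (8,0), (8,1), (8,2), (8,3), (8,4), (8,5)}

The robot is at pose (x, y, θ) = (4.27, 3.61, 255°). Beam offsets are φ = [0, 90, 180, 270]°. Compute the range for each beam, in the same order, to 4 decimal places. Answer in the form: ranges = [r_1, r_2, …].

ranges = [0.6315, 0.7558, 0.4038, 3.3854]

beam 1: φ=0°, α=255°
  dir = (cos 255°, sin 255°) = (-0.2588, -0.9659); from cell (4,3)
  next x-line at t=1.0432, next y-line at t=0.6315; Δt_x=3.8637, Δt_y=1.0353
    y: enter (4,2) at t=0.6315 ← occupied
  → r_1 = 0.6315
beam 2: φ=90°, α=345°
  dir = (cos 345°, sin 345°) = (0.9659, -0.2588); from cell (4,3)
  next x-line at t=0.7558, next y-line at t=2.3569; Δt_x=1.0353, Δt_y=3.8637
    x: enter (5,3) at t=0.7558 ← occupied
  → r_2 = 0.7558
beam 3: φ=180°, α=75°
  dir = (cos 75°, sin 75°) = (0.2588, 0.9659); from cell (4,3)
  next x-line at t=2.8205, next y-line at t=0.4038; Δt_x=3.8637, Δt_y=1.0353
    y: enter (4,4) at t=0.4038 ← occupied
  → r_3 = 0.4038
beam 4: φ=270°, α=165°
  dir = (cos 165°, sin 165°) = (-0.9659, 0.2588); from cell (4,3)
  next x-line at t=0.2795, next y-line at t=1.5068; Δt_x=1.0353, Δt_y=3.8637
    x: enter (3,3) at t=0.2795
    x: enter (2,3) at t=1.3148
    y: enter (2,4) at t=1.5068
    x: enter (1,4) at t=2.3501
    x: enter (0,4) at t=3.3854 ← occupied
  → r_4 = 3.3854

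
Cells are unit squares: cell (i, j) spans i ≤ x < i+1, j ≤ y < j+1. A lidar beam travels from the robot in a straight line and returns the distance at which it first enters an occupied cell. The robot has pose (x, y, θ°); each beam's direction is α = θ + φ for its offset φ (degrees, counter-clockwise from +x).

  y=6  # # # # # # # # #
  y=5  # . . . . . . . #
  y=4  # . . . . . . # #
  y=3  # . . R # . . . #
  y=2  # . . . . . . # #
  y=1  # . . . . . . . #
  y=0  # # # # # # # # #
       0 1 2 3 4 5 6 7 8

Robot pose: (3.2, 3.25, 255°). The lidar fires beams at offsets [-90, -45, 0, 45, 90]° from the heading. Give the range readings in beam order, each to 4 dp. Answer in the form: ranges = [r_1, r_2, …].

beam 1: φ=-90°, α=165°
  d=(-0.9659,0.2588)  start (3,3)  tX=0.2071 tY=2.8978  stride 1/|dx|=1.0353 1/|dy|=3.8637
    cross x-line → (2,3), t=0.2071
    cross x-line → (1,3), t=1.2423
    cross x-line → (0,3), t=2.2776 (wall)
  → r_1 = 2.2776
beam 2: φ=-45°, α=210°
  d=(-0.8660,-0.5000)  start (3,3)  tX=0.2309 tY=0.5000  stride 1/|dx|=1.1547 1/|dy|=2.0000
    cross x-line → (2,3), t=0.2309
    cross y-line → (2,2), t=0.5000
    cross x-line → (1,2), t=1.3856
    cross y-line → (1,1), t=2.5000
    cross x-line → (0,1), t=2.5403 (wall)
  → r_2 = 2.5403
beam 3: φ=0°, α=255°
  d=(-0.2588,-0.9659)  start (3,3)  tX=0.7727 tY=0.2588  stride 1/|dx|=3.8637 1/|dy|=1.0353
    cross y-line → (3,2), t=0.2588
    cross x-line → (2,2), t=0.7727
    cross y-line → (2,1), t=1.2941
    cross y-line → (2,0), t=2.3294 (wall)
  → r_3 = 2.3294
beam 4: φ=45°, α=300°
  d=(0.5000,-0.8660)  start (3,3)  tX=1.6000 tY=0.2887  stride 1/|dx|=2.0000 1/|dy|=1.1547
    cross y-line → (3,2), t=0.2887
    cross y-line → (3,1), t=1.4434
    cross x-line → (4,1), t=1.6000
    cross y-line → (4,0), t=2.5981 (wall)
  → r_4 = 2.5981
beam 5: φ=90°, α=345°
  d=(0.9659,-0.2588)  start (3,3)  tX=0.8282 tY=0.9659  stride 1/|dx|=1.0353 1/|dy|=3.8637
    cross x-line → (4,3), t=0.8282 (wall)
  → r_5 = 0.8282

ranges = [2.2776, 2.5403, 2.3294, 2.5981, 0.8282]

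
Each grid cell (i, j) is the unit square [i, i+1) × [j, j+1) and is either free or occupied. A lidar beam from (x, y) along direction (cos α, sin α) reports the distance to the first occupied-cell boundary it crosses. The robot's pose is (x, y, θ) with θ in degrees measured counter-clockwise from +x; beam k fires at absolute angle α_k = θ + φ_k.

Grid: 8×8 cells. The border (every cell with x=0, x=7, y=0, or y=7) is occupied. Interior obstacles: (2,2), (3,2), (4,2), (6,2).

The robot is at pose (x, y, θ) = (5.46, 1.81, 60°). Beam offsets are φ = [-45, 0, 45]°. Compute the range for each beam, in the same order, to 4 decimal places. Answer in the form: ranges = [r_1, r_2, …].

beam 1: φ=-45°, α=15°
  dir = (cos 15°, sin 15°) = (0.9659, 0.2588); from cell (5,1)
  next x-line at t=0.5590, next y-line at t=0.7341; Δt_x=1.0353, Δt_y=3.8637
    x: enter (6,1) at t=0.5590
    y: enter (6,2) at t=0.7341 ← occupied
  → r_1 = 0.7341
beam 2: φ=0°, α=60°
  dir = (cos 60°, sin 60°) = (0.5000, 0.8660); from cell (5,1)
  next x-line at t=1.0800, next y-line at t=0.2194; Δt_x=2.0000, Δt_y=1.1547
    y: enter (5,2) at t=0.2194
    x: enter (6,2) at t=1.0800 ← occupied
  → r_2 = 1.0800
beam 3: φ=45°, α=105°
  dir = (cos 105°, sin 105°) = (-0.2588, 0.9659); from cell (5,1)
  next x-line at t=1.7773, next y-line at t=0.1967; Δt_x=3.8637, Δt_y=1.0353
    y: enter (5,2) at t=0.1967
    y: enter (5,3) at t=1.2320
    x: enter (4,3) at t=1.7773
    y: enter (4,4) at t=2.2673
    y: enter (4,5) at t=3.3025
    y: enter (4,6) at t=4.3378
    y: enter (4,7) at t=5.3731 ← occupied
  → r_3 = 5.3731

ranges = [0.7341, 1.0800, 5.3731]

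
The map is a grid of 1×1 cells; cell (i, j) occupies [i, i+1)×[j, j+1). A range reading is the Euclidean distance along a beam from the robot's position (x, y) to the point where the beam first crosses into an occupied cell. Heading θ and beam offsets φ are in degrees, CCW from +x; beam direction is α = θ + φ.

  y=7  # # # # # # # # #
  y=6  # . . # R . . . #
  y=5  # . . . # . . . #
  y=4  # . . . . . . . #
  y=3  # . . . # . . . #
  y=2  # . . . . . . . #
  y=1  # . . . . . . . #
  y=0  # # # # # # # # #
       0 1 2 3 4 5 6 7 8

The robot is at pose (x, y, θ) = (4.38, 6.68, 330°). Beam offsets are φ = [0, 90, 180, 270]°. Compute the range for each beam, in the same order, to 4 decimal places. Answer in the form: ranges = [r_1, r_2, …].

ranges = [4.1800, 0.3695, 0.4388, 0.7600]

beam 1: φ=0°, α=330°
  d=(0.8660,-0.5000)  start (4,6)  tX=0.7159 tY=1.3600  stride 1/|dx|=1.1547 1/|dy|=2.0000
    cross x-line → (5,6), t=0.7159
    cross y-line → (5,5), t=1.3600
    cross x-line → (6,5), t=1.8706
    cross x-line → (7,5), t=3.0253
    cross y-line → (7,4), t=3.3600
    cross x-line → (8,4), t=4.1800 (wall)
  → r_1 = 4.1800
beam 2: φ=90°, α=60°
  d=(0.5000,0.8660)  start (4,6)  tX=1.2400 tY=0.3695  stride 1/|dx|=2.0000 1/|dy|=1.1547
    cross y-line → (4,7), t=0.3695 (wall)
  → r_2 = 0.3695
beam 3: φ=180°, α=150°
  d=(-0.8660,0.5000)  start (4,6)  tX=0.4388 tY=0.6400  stride 1/|dx|=1.1547 1/|dy|=2.0000
    cross x-line → (3,6), t=0.4388 (wall)
  → r_3 = 0.4388
beam 4: φ=270°, α=240°
  d=(-0.5000,-0.8660)  start (4,6)  tX=0.7600 tY=0.7852  stride 1/|dx|=2.0000 1/|dy|=1.1547
    cross x-line → (3,6), t=0.7600 (wall)
  → r_4 = 0.7600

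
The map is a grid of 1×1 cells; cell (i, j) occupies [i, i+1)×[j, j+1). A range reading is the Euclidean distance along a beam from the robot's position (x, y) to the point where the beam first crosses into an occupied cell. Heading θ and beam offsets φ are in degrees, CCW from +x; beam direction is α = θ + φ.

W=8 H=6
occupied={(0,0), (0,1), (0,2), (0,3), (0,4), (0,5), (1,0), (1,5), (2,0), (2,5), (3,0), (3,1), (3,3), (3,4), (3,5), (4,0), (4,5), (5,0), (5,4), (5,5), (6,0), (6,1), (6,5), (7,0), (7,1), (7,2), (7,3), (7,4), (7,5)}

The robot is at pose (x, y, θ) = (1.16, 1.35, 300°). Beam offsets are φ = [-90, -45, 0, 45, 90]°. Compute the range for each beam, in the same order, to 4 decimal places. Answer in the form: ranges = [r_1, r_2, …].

ranges = [0.1848, 0.3623, 0.4041, 1.3523, 5.3000]

beam 1: φ=-90°, α=210°
  cosα=-0.8660 sinα=-0.5000 | (1,1) | tMaxX 0.1848 tMaxY 0.7000 | tΔX 1.1547 tΔY 2.0000
    t=0.1848 [x] (0,1) — stop
  → r_1 = 0.1848
beam 2: φ=-45°, α=255°
  cosα=-0.2588 sinα=-0.9659 | (1,1) | tMaxX 0.6182 tMaxY 0.3623 | tΔX 3.8637 tΔY 1.0353
    t=0.3623 [y] (1,0) — stop
  → r_2 = 0.3623
beam 3: φ=0°, α=300°
  cosα=0.5000 sinα=-0.8660 | (1,1) | tMaxX 1.6800 tMaxY 0.4041 | tΔX 2.0000 tΔY 1.1547
    t=0.4041 [y] (1,0) — stop
  → r_3 = 0.4041
beam 4: φ=45°, α=345°
  cosα=0.9659 sinα=-0.2588 | (1,1) | tMaxX 0.8696 tMaxY 1.3523 | tΔX 1.0353 tΔY 3.8637
    t=0.8696 [x] (2,1)
    t=1.3523 [y] (2,0) — stop
  → r_4 = 1.3523
beam 5: φ=90°, α=30°
  cosα=0.8660 sinα=0.5000 | (1,1) | tMaxX 0.9699 tMaxY 1.3000 | tΔX 1.1547 tΔY 2.0000
    t=0.9699 [x] (2,1)
    t=1.3000 [y] (2,2)
    t=2.1246 [x] (3,2)
    t=3.2793 [x] (4,2)
    t=3.3000 [y] (4,3)
    t=4.4341 [x] (5,3)
    t=5.3000 [y] (5,4) — stop
  → r_5 = 5.3000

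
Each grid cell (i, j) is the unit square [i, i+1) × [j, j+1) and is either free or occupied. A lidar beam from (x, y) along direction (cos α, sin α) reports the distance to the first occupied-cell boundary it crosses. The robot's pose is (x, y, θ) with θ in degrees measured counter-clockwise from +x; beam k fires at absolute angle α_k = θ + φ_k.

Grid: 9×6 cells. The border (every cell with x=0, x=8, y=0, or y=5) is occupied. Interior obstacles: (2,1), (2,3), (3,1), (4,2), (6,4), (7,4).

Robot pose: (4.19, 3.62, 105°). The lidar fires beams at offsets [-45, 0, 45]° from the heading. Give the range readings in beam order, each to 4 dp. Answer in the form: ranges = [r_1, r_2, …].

ranges = [1.5935, 1.4287, 2.7600]

beam 1: φ=-45°, α=60°
  d=(0.5000,0.8660)  start (4,3)  tX=1.6200 tY=0.4388  stride 1/|dx|=2.0000 1/|dy|=1.1547
    cross y-line → (4,4), t=0.4388
    cross y-line → (4,5), t=1.5935 (wall)
  → r_1 = 1.5935
beam 2: φ=0°, α=105°
  d=(-0.2588,0.9659)  start (4,3)  tX=0.7341 tY=0.3934  stride 1/|dx|=3.8637 1/|dy|=1.0353
    cross y-line → (4,4), t=0.3934
    cross x-line → (3,4), t=0.7341
    cross y-line → (3,5), t=1.4287 (wall)
  → r_2 = 1.4287
beam 3: φ=45°, α=150°
  d=(-0.8660,0.5000)  start (4,3)  tX=0.2194 tY=0.7600  stride 1/|dx|=1.1547 1/|dy|=2.0000
    cross x-line → (3,3), t=0.2194
    cross y-line → (3,4), t=0.7600
    cross x-line → (2,4), t=1.3741
    cross x-line → (1,4), t=2.5288
    cross y-line → (1,5), t=2.7600 (wall)
  → r_3 = 2.7600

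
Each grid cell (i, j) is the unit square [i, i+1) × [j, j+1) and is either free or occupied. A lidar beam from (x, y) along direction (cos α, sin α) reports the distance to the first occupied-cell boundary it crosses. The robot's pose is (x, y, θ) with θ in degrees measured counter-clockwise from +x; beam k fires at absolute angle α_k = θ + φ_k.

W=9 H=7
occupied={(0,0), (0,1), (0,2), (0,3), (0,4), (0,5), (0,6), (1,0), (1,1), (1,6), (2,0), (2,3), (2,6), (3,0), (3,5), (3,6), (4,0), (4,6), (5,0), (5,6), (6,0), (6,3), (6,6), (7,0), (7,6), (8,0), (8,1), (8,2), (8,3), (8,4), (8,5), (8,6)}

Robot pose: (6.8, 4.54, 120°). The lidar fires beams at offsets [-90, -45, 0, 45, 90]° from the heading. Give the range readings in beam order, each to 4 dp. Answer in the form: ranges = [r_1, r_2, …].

ranges = [1.3856, 1.5115, 1.6859, 2.8988, 5.5426]

beam 1: φ=-90°, α=30°
  direction (0.8660, 0.5000); cell (6,4); t to first gridline: x 0.2309, y 0.9200 (then +1.1547 / +2.0000)
    (7,4) via x @ 0.2309
    (7,5) via y @ 0.9200
    (8,5) via x @ 1.3856  # hit
  → r_1 = 1.3856
beam 2: φ=-45°, α=75°
  direction (0.2588, 0.9659); cell (6,4); t to first gridline: x 0.7727, y 0.4762 (then +3.8637 / +1.0353)
    (6,5) via y @ 0.4762
    (7,5) via x @ 0.7727
    (7,6) via y @ 1.5115  # hit
  → r_2 = 1.5115
beam 3: φ=0°, α=120°
  direction (-0.5000, 0.8660); cell (6,4); t to first gridline: x 1.6000, y 0.5312 (then +2.0000 / +1.1547)
    (6,5) via y @ 0.5312
    (5,5) via x @ 1.6000
    (5,6) via y @ 1.6859  # hit
  → r_3 = 1.6859
beam 4: φ=45°, α=165°
  direction (-0.9659, 0.2588); cell (6,4); t to first gridline: x 0.8282, y 1.7773 (then +1.0353 / +3.8637)
    (5,4) via x @ 0.8282
    (5,5) via y @ 1.7773
    (4,5) via x @ 1.8635
    (3,5) via x @ 2.8988  # hit
  → r_4 = 2.8988
beam 5: φ=90°, α=210°
  direction (-0.8660, -0.5000); cell (6,4); t to first gridline: x 0.9238, y 1.0800 (then +1.1547 / +2.0000)
    (5,4) via x @ 0.9238
    (5,3) via y @ 1.0800
    (4,3) via x @ 2.0785
    (4,2) via y @ 3.0800
    (3,2) via x @ 3.2332
    (2,2) via x @ 4.3879
    (2,1) via y @ 5.0800
    (1,1) via x @ 5.5426  # hit
  → r_5 = 5.5426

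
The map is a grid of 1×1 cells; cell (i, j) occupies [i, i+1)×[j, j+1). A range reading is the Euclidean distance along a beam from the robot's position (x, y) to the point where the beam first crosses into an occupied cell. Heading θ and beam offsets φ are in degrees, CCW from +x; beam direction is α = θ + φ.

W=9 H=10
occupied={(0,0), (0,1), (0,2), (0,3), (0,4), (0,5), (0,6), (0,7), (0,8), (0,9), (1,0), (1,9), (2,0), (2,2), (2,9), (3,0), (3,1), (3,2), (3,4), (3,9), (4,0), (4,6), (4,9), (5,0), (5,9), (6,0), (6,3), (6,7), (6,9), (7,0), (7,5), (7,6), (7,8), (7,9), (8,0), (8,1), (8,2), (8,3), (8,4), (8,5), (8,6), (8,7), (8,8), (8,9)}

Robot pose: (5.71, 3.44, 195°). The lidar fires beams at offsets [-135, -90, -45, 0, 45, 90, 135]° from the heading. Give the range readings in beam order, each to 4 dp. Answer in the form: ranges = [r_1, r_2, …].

beam 1: φ=-135°, α=60°
  direction (0.5000, 0.8660); cell (5,3); t to first gridline: x 0.5800, y 0.6466 (then +2.0000 / +1.1547)
    (6,3) via x @ 0.5800  # hit
  → r_1 = 0.5800
beam 2: φ=-90°, α=105°
  direction (-0.2588, 0.9659); cell (5,3); t to first gridline: x 2.7432, y 0.5798 (then +3.8637 / +1.0353)
    (5,4) via y @ 0.5798
    (5,5) via y @ 1.6150
    (5,6) via y @ 2.6503
    (4,6) via x @ 2.7432  # hit
  → r_2 = 2.7432
beam 3: φ=-45°, α=150°
  direction (-0.8660, 0.5000); cell (5,3); t to first gridline: x 0.8198, y 1.1200 (then +1.1547 / +2.0000)
    (4,3) via x @ 0.8198
    (4,4) via y @ 1.1200
    (3,4) via x @ 1.9745  # hit
  → r_3 = 1.9745
beam 4: φ=0°, α=195°
  direction (-0.9659, -0.2588); cell (5,3); t to first gridline: x 0.7350, y 1.7000 (then +1.0353 / +3.8637)
    (4,3) via x @ 0.7350
    (4,2) via y @ 1.7000
    (3,2) via x @ 1.7703  # hit
  → r_4 = 1.7703
beam 5: φ=45°, α=240°
  direction (-0.5000, -0.8660); cell (5,3); t to first gridline: x 1.4200, y 0.5081 (then +2.0000 / +1.1547)
    (5,2) via y @ 0.5081
    (4,2) via x @ 1.4200
    (4,1) via y @ 1.6628
    (4,0) via y @ 2.8175  # hit
  → r_5 = 2.8175
beam 6: φ=90°, α=285°
  direction (0.2588, -0.9659); cell (5,3); t to first gridline: x 1.1205, y 0.4555 (then +3.8637 / +1.0353)
    (5,2) via y @ 0.4555
    (6,2) via x @ 1.1205
    (6,1) via y @ 1.4908
    (6,0) via y @ 2.5261  # hit
  → r_6 = 2.5261
beam 7: φ=135°, α=330°
  direction (0.8660, -0.5000); cell (5,3); t to first gridline: x 0.3349, y 0.8800 (then +1.1547 / +2.0000)
    (6,3) via x @ 0.3349  # hit
  → r_7 = 0.3349

ranges = [0.5800, 2.7432, 1.9745, 1.7703, 2.8175, 2.5261, 0.3349]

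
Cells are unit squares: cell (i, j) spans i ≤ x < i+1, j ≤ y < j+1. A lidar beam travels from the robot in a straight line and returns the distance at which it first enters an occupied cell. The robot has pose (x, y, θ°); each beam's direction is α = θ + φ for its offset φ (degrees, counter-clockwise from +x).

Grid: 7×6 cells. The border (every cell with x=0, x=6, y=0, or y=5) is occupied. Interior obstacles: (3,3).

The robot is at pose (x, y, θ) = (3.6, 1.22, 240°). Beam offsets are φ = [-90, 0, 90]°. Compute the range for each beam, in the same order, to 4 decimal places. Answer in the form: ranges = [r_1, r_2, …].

ranges = [3.0022, 0.2540, 0.4400]

beam 1: φ=-90°, α=150°
  dir = (cos 150°, sin 150°) = (-0.8660, 0.5000); from cell (3,1)
  next x-line at t=0.6928, next y-line at t=1.5600; Δt_x=1.1547, Δt_y=2.0000
    x: enter (2,1) at t=0.6928
    y: enter (2,2) at t=1.5600
    x: enter (1,2) at t=1.8475
    x: enter (0,2) at t=3.0022 ← occupied
  → r_1 = 3.0022
beam 2: φ=0°, α=240°
  dir = (cos 240°, sin 240°) = (-0.5000, -0.8660); from cell (3,1)
  next x-line at t=1.2000, next y-line at t=0.2540; Δt_x=2.0000, Δt_y=1.1547
    y: enter (3,0) at t=0.2540 ← occupied
  → r_2 = 0.2540
beam 3: φ=90°, α=330°
  dir = (cos 330°, sin 330°) = (0.8660, -0.5000); from cell (3,1)
  next x-line at t=0.4619, next y-line at t=0.4400; Δt_x=1.1547, Δt_y=2.0000
    y: enter (3,0) at t=0.4400 ← occupied
  → r_3 = 0.4400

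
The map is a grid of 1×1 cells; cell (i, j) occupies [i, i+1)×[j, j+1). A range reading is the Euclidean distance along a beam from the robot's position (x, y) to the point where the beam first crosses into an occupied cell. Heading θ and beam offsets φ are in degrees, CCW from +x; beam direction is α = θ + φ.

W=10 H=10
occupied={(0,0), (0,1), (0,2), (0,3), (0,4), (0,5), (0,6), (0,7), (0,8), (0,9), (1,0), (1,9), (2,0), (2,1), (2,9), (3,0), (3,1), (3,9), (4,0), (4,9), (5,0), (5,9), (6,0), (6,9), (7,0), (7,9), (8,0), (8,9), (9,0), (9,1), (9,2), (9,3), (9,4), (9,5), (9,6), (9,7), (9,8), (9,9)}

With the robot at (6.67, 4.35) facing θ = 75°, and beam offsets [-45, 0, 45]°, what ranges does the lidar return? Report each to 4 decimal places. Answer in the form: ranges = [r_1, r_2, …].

ranges = [2.6905, 4.8140, 5.3694]

beam 1: φ=-45°, α=30°
  direction (0.8660, 0.5000); cell (6,4); t to first gridline: x 0.3811, y 1.3000 (then +1.1547 / +2.0000)
    (7,4) via x @ 0.3811
    (7,5) via y @ 1.3000
    (8,5) via x @ 1.5358
    (9,5) via x @ 2.6905  # hit
  → r_1 = 2.6905
beam 2: φ=0°, α=75°
  direction (0.2588, 0.9659); cell (6,4); t to first gridline: x 1.2750, y 0.6729 (then +3.8637 / +1.0353)
    (6,5) via y @ 0.6729
    (7,5) via x @ 1.2750
    (7,6) via y @ 1.7082
    (7,7) via y @ 2.7435
    (7,8) via y @ 3.7788
    (7,9) via y @ 4.8140  # hit
  → r_2 = 4.8140
beam 3: φ=45°, α=120°
  direction (-0.5000, 0.8660); cell (6,4); t to first gridline: x 1.3400, y 0.7506 (then +2.0000 / +1.1547)
    (6,5) via y @ 0.7506
    (5,5) via x @ 1.3400
    (5,6) via y @ 1.9053
    (5,7) via y @ 3.0600
    (4,7) via x @ 3.3400
    (4,8) via y @ 4.2147
    (3,8) via x @ 5.3400
    (3,9) via y @ 5.3694  # hit
  → r_3 = 5.3694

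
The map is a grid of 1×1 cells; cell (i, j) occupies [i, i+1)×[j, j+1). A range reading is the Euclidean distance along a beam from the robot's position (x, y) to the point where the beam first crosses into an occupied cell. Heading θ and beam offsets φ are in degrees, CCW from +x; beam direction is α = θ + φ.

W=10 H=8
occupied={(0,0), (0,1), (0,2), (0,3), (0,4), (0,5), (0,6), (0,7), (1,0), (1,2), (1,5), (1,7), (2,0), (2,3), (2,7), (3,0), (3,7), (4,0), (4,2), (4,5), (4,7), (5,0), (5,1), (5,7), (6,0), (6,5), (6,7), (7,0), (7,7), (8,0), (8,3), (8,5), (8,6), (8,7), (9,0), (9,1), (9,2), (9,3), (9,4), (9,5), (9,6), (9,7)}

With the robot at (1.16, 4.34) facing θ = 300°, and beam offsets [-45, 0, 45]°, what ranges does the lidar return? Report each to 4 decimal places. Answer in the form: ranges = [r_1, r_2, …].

beam 1: φ=-45°, α=255°
  cosα=-0.2588 sinα=-0.9659 | (1,4) | tMaxX 0.6182 tMaxY 0.3520 | tΔX 3.8637 tΔY 1.0353
    t=0.3520 [y] (1,3)
    t=0.6182 [x] (0,3) — stop
  → r_1 = 0.6182
beam 2: φ=0°, α=300°
  cosα=0.5000 sinα=-0.8660 | (1,4) | tMaxX 1.6800 tMaxY 0.3926 | tΔX 2.0000 tΔY 1.1547
    t=0.3926 [y] (1,3)
    t=1.5473 [y] (1,2) — stop
  → r_2 = 1.5473
beam 3: φ=45°, α=345°
  cosα=0.9659 sinα=-0.2588 | (1,4) | tMaxX 0.8696 tMaxY 1.3137 | tΔX 1.0353 tΔY 3.8637
    t=0.8696 [x] (2,4)
    t=1.3137 [y] (2,3) — stop
  → r_3 = 1.3137

ranges = [0.6182, 1.5473, 1.3137]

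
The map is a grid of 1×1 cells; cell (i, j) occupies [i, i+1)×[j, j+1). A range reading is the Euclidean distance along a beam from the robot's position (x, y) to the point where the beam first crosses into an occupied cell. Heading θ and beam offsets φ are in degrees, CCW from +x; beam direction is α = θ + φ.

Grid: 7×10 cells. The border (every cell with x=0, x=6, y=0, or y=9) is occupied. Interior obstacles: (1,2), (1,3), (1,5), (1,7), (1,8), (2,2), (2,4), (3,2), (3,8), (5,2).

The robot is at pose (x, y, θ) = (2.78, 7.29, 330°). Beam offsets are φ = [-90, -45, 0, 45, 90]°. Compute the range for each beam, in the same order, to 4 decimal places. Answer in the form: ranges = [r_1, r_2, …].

ranges = [1.5600, 4.4413, 3.7181, 3.3336, 0.8198]

beam 1: φ=-90°, α=240°
  cosα=-0.5000 sinα=-0.8660 | (2,7) | tMaxX 1.5600 tMaxY 0.3349 | tΔX 2.0000 tΔY 1.1547
    t=0.3349 [y] (2,6)
    t=1.4896 [y] (2,5)
    t=1.5600 [x] (1,5) — stop
  → r_1 = 1.5600
beam 2: φ=-45°, α=285°
  cosα=0.2588 sinα=-0.9659 | (2,7) | tMaxX 0.8500 tMaxY 0.3002 | tΔX 3.8637 tΔY 1.0353
    t=0.3002 [y] (2,6)
    t=0.8500 [x] (3,6)
    t=1.3355 [y] (3,5)
    t=2.3708 [y] (3,4)
    t=3.4061 [y] (3,3)
    t=4.4413 [y] (3,2) — stop
  → r_2 = 4.4413
beam 3: φ=0°, α=330°
  cosα=0.8660 sinα=-0.5000 | (2,7) | tMaxX 0.2540 tMaxY 0.5800 | tΔX 1.1547 tΔY 2.0000
    t=0.2540 [x] (3,7)
    t=0.5800 [y] (3,6)
    t=1.4087 [x] (4,6)
    t=2.5634 [x] (5,6)
    t=2.5800 [y] (5,5)
    t=3.7181 [x] (6,5) — stop
  → r_3 = 3.7181
beam 4: φ=45°, α=15°
  cosα=0.9659 sinα=0.2588 | (2,7) | tMaxX 0.2278 tMaxY 2.7432 | tΔX 1.0353 tΔY 3.8637
    t=0.2278 [x] (3,7)
    t=1.2630 [x] (4,7)
    t=2.2983 [x] (5,7)
    t=2.7432 [y] (5,8)
    t=3.3336 [x] (6,8) — stop
  → r_4 = 3.3336
beam 5: φ=90°, α=60°
  cosα=0.5000 sinα=0.8660 | (2,7) | tMaxX 0.4400 tMaxY 0.8198 | tΔX 2.0000 tΔY 1.1547
    t=0.4400 [x] (3,7)
    t=0.8198 [y] (3,8) — stop
  → r_5 = 0.8198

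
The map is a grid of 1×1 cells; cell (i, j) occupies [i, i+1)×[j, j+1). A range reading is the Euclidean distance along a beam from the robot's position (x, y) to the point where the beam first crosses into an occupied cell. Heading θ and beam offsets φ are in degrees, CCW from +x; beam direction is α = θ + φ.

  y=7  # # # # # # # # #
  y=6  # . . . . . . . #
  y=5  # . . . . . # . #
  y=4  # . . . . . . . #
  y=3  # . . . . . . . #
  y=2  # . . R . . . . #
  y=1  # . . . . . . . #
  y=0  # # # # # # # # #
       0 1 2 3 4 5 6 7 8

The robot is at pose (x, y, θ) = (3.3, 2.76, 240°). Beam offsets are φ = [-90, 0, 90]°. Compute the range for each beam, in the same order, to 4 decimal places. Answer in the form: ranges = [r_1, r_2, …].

ranges = [2.6558, 2.0323, 3.5200]

beam 1: φ=-90°, α=150°
  dir = (cos 150°, sin 150°) = (-0.8660, 0.5000); from cell (3,2)
  next x-line at t=0.3464, next y-line at t=0.4800; Δt_x=1.1547, Δt_y=2.0000
    x: enter (2,2) at t=0.3464
    y: enter (2,3) at t=0.4800
    x: enter (1,3) at t=1.5011
    y: enter (1,4) at t=2.4800
    x: enter (0,4) at t=2.6558 ← occupied
  → r_1 = 2.6558
beam 2: φ=0°, α=240°
  dir = (cos 240°, sin 240°) = (-0.5000, -0.8660); from cell (3,2)
  next x-line at t=0.6000, next y-line at t=0.8776; Δt_x=2.0000, Δt_y=1.1547
    x: enter (2,2) at t=0.6000
    y: enter (2,1) at t=0.8776
    y: enter (2,0) at t=2.0323 ← occupied
  → r_2 = 2.0323
beam 3: φ=90°, α=330°
  dir = (cos 330°, sin 330°) = (0.8660, -0.5000); from cell (3,2)
  next x-line at t=0.8083, next y-line at t=1.5200; Δt_x=1.1547, Δt_y=2.0000
    x: enter (4,2) at t=0.8083
    y: enter (4,1) at t=1.5200
    x: enter (5,1) at t=1.9630
    x: enter (6,1) at t=3.1177
    y: enter (6,0) at t=3.5200 ← occupied
  → r_3 = 3.5200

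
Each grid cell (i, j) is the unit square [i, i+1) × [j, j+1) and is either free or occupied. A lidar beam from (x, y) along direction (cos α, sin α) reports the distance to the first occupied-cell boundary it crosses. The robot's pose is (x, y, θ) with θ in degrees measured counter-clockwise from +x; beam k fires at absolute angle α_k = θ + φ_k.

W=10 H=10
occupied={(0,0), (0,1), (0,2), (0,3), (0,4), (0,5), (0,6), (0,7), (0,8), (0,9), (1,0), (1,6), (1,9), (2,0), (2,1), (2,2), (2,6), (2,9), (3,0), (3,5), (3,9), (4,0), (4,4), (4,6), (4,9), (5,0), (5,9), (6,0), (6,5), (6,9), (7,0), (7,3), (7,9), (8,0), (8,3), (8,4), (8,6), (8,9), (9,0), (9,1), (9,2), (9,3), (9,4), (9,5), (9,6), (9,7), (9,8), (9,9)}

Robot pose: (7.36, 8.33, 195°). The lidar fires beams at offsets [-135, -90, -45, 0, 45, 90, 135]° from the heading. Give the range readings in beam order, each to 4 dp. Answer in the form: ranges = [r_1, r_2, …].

beam 1: φ=-135°, α=60°
  dir = (cos 60°, sin 60°) = (0.5000, 0.8660); from cell (7,8)
  next x-line at t=1.2800, next y-line at t=0.7736; Δt_x=2.0000, Δt_y=1.1547
    y: enter (7,9) at t=0.7736 ← occupied
  → r_1 = 0.7736
beam 2: φ=-90°, α=105°
  dir = (cos 105°, sin 105°) = (-0.2588, 0.9659); from cell (7,8)
  next x-line at t=1.3909, next y-line at t=0.6936; Δt_x=3.8637, Δt_y=1.0353
    y: enter (7,9) at t=0.6936 ← occupied
  → r_2 = 0.6936
beam 3: φ=-45°, α=150°
  dir = (cos 150°, sin 150°) = (-0.8660, 0.5000); from cell (7,8)
  next x-line at t=0.4157, next y-line at t=1.3400; Δt_x=1.1547, Δt_y=2.0000
    x: enter (6,8) at t=0.4157
    y: enter (6,9) at t=1.3400 ← occupied
  → r_3 = 1.3400
beam 4: φ=0°, α=195°
  dir = (cos 195°, sin 195°) = (-0.9659, -0.2588); from cell (7,8)
  next x-line at t=0.3727, next y-line at t=1.2750; Δt_x=1.0353, Δt_y=3.8637
    x: enter (6,8) at t=0.3727
    y: enter (6,7) at t=1.2750
    x: enter (5,7) at t=1.4080
    x: enter (4,7) at t=2.4433
    x: enter (3,7) at t=3.4785
    x: enter (2,7) at t=4.5138
    y: enter (2,6) at t=5.1387 ← occupied
  → r_4 = 5.1387
beam 5: φ=45°, α=240°
  dir = (cos 240°, sin 240°) = (-0.5000, -0.8660); from cell (7,8)
  next x-line at t=0.7200, next y-line at t=0.3811; Δt_x=2.0000, Δt_y=1.1547
    y: enter (7,7) at t=0.3811
    x: enter (6,7) at t=0.7200
    y: enter (6,6) at t=1.5358
    y: enter (6,5) at t=2.6905 ← occupied
  → r_5 = 2.6905
beam 6: φ=90°, α=285°
  dir = (cos 285°, sin 285°) = (0.2588, -0.9659); from cell (7,8)
  next x-line at t=2.4728, next y-line at t=0.3416; Δt_x=3.8637, Δt_y=1.0353
    y: enter (7,7) at t=0.3416
    y: enter (7,6) at t=1.3769
    y: enter (7,5) at t=2.4122
    x: enter (8,5) at t=2.4728
    y: enter (8,4) at t=3.4475 ← occupied
  → r_6 = 3.4475
beam 7: φ=135°, α=330°
  dir = (cos 330°, sin 330°) = (0.8660, -0.5000); from cell (7,8)
  next x-line at t=0.7390, next y-line at t=0.6600; Δt_x=1.1547, Δt_y=2.0000
    y: enter (7,7) at t=0.6600
    x: enter (8,7) at t=0.7390
    x: enter (9,7) at t=1.8937 ← occupied
  → r_7 = 1.8937

ranges = [0.7736, 0.6936, 1.3400, 5.1387, 2.6905, 3.4475, 1.8937]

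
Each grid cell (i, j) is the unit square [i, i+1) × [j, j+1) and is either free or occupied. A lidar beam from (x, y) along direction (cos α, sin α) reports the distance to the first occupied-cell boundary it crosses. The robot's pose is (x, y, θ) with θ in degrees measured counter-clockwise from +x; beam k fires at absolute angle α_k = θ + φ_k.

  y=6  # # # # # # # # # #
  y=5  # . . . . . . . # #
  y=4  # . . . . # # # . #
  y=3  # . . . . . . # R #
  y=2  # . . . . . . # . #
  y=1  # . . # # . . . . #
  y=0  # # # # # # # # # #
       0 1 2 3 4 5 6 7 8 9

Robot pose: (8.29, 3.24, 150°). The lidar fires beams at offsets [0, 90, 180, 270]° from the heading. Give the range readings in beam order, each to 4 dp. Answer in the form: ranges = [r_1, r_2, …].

beam 1: φ=0°, α=150°
  direction (-0.8660, 0.5000); cell (8,3); t to first gridline: x 0.3349, y 1.5200 (then +1.1547 / +2.0000)
    (7,3) via x @ 0.3349  # hit
  → r_1 = 0.3349
beam 2: φ=90°, α=240°
  direction (-0.5000, -0.8660); cell (8,3); t to first gridline: x 0.5800, y 0.2771 (then +2.0000 / +1.1547)
    (8,2) via y @ 0.2771
    (7,2) via x @ 0.5800  # hit
  → r_2 = 0.5800
beam 3: φ=180°, α=330°
  direction (0.8660, -0.5000); cell (8,3); t to first gridline: x 0.8198, y 0.4800 (then +1.1547 / +2.0000)
    (8,2) via y @ 0.4800
    (9,2) via x @ 0.8198  # hit
  → r_3 = 0.8198
beam 4: φ=270°, α=60°
  direction (0.5000, 0.8660); cell (8,3); t to first gridline: x 1.4200, y 0.8776 (then +2.0000 / +1.1547)
    (8,4) via y @ 0.8776
    (9,4) via x @ 1.4200  # hit
  → r_4 = 1.4200

ranges = [0.3349, 0.5800, 0.8198, 1.4200]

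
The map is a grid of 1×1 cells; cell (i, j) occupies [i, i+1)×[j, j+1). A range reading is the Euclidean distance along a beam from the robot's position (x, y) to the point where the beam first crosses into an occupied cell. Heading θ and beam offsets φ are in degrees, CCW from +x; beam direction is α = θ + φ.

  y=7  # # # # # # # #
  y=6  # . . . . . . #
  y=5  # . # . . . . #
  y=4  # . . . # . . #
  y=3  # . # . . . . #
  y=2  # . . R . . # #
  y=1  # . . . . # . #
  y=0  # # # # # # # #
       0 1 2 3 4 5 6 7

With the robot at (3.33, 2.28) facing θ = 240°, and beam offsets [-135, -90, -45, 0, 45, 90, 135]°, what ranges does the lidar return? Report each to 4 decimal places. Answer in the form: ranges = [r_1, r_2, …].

ranges = [1.2750, 1.4400, 2.4122, 1.4780, 1.3252, 1.9283, 2.7642]

beam 1: φ=-135°, α=105°
  cosα=-0.2588 sinα=0.9659 | (3,2) | tMaxX 1.2750 tMaxY 0.7454 | tΔX 3.8637 tΔY 1.0353
    t=0.7454 [y] (3,3)
    t=1.2750 [x] (2,3) — stop
  → r_1 = 1.2750
beam 2: φ=-90°, α=150°
  cosα=-0.8660 sinα=0.5000 | (3,2) | tMaxX 0.3811 tMaxY 1.4400 | tΔX 1.1547 tΔY 2.0000
    t=0.3811 [x] (2,2)
    t=1.4400 [y] (2,3) — stop
  → r_2 = 1.4400
beam 3: φ=-45°, α=195°
  cosα=-0.9659 sinα=-0.2588 | (3,2) | tMaxX 0.3416 tMaxY 1.0818 | tΔX 1.0353 tΔY 3.8637
    t=0.3416 [x] (2,2)
    t=1.0818 [y] (2,1)
    t=1.3769 [x] (1,1)
    t=2.4122 [x] (0,1) — stop
  → r_3 = 2.4122
beam 4: φ=0°, α=240°
  cosα=-0.5000 sinα=-0.8660 | (3,2) | tMaxX 0.6600 tMaxY 0.3233 | tΔX 2.0000 tΔY 1.1547
    t=0.3233 [y] (3,1)
    t=0.6600 [x] (2,1)
    t=1.4780 [y] (2,0) — stop
  → r_4 = 1.4780
beam 5: φ=45°, α=285°
  cosα=0.2588 sinα=-0.9659 | (3,2) | tMaxX 2.5887 tMaxY 0.2899 | tΔX 3.8637 tΔY 1.0353
    t=0.2899 [y] (3,1)
    t=1.3252 [y] (3,0) — stop
  → r_5 = 1.3252
beam 6: φ=90°, α=330°
  cosα=0.8660 sinα=-0.5000 | (3,2) | tMaxX 0.7736 tMaxY 0.5600 | tΔX 1.1547 tΔY 2.0000
    t=0.5600 [y] (3,1)
    t=0.7736 [x] (4,1)
    t=1.9283 [x] (5,1) — stop
  → r_6 = 1.9283
beam 7: φ=135°, α=15°
  cosα=0.9659 sinα=0.2588 | (3,2) | tMaxX 0.6936 tMaxY 2.7819 | tΔX 1.0353 tΔY 3.8637
    t=0.6936 [x] (4,2)
    t=1.7289 [x] (5,2)
    t=2.7642 [x] (6,2) — stop
  → r_7 = 2.7642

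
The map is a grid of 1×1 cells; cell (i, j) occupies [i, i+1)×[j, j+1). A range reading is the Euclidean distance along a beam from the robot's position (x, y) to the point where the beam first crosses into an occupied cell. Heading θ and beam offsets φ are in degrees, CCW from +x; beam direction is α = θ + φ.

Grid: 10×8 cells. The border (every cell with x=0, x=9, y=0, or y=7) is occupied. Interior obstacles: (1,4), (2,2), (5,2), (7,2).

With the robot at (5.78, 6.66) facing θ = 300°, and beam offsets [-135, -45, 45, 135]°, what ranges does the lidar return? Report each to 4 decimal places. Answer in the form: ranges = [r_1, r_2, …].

ranges = [1.3137, 5.8597, 3.3336, 0.3520]

beam 1: φ=-135°, α=165°
  direction (-0.9659, 0.2588); cell (5,6); t to first gridline: x 0.8075, y 1.3137 (then +1.0353 / +3.8637)
    (4,6) via x @ 0.8075
    (4,7) via y @ 1.3137  # hit
  → r_1 = 1.3137
beam 2: φ=-45°, α=255°
  direction (-0.2588, -0.9659); cell (5,6); t to first gridline: x 3.0137, y 0.6833 (then +3.8637 / +1.0353)
    (5,5) via y @ 0.6833
    (5,4) via y @ 1.7186
    (5,3) via y @ 2.7538
    (4,3) via x @ 3.0137
    (4,2) via y @ 3.7891
    (4,1) via y @ 4.8244
    (4,0) via y @ 5.8597  # hit
  → r_2 = 5.8597
beam 3: φ=45°, α=345°
  direction (0.9659, -0.2588); cell (5,6); t to first gridline: x 0.2278, y 2.5500 (then +1.0353 / +3.8637)
    (6,6) via x @ 0.2278
    (7,6) via x @ 1.2630
    (8,6) via x @ 2.2983
    (8,5) via y @ 2.5500
    (9,5) via x @ 3.3336  # hit
  → r_3 = 3.3336
beam 4: φ=135°, α=75°
  direction (0.2588, 0.9659); cell (5,6); t to first gridline: x 0.8500, y 0.3520 (then +3.8637 / +1.0353)
    (5,7) via y @ 0.3520  # hit
  → r_4 = 0.3520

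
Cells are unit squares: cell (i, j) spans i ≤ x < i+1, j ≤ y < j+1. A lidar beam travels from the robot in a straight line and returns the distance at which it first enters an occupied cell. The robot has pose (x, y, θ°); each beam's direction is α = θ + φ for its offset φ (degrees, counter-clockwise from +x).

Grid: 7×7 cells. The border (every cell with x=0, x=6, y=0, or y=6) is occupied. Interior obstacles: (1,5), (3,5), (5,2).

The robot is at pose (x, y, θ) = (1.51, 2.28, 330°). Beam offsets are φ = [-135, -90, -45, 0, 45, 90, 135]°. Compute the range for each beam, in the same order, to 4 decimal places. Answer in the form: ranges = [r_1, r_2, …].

beam 1: φ=-135°, α=195°
  d=(-0.9659,-0.2588)  start (1,2)  tX=0.5280 tY=1.0818  stride 1/|dx|=1.0353 1/|dy|=3.8637
    cross x-line → (0,2), t=0.5280 (wall)
  → r_1 = 0.5280
beam 2: φ=-90°, α=240°
  d=(-0.5000,-0.8660)  start (1,2)  tX=1.0200 tY=0.3233  stride 1/|dx|=2.0000 1/|dy|=1.1547
    cross y-line → (1,1), t=0.3233
    cross x-line → (0,1), t=1.0200 (wall)
  → r_2 = 1.0200
beam 3: φ=-45°, α=285°
  d=(0.2588,-0.9659)  start (1,2)  tX=1.8932 tY=0.2899  stride 1/|dx|=3.8637 1/|dy|=1.0353
    cross y-line → (1,1), t=0.2899
    cross y-line → (1,0), t=1.3252 (wall)
  → r_3 = 1.3252
beam 4: φ=0°, α=330°
  d=(0.8660,-0.5000)  start (1,2)  tX=0.5658 tY=0.5600  stride 1/|dx|=1.1547 1/|dy|=2.0000
    cross y-line → (1,1), t=0.5600
    cross x-line → (2,1), t=0.5658
    cross x-line → (3,1), t=1.7205
    cross y-line → (3,0), t=2.5600 (wall)
  → r_4 = 2.5600
beam 5: φ=45°, α=15°
  d=(0.9659,0.2588)  start (1,2)  tX=0.5073 tY=2.7819  stride 1/|dx|=1.0353 1/|dy|=3.8637
    cross x-line → (2,2), t=0.5073
    cross x-line → (3,2), t=1.5426
    cross x-line → (4,2), t=2.5778
    cross y-line → (4,3), t=2.7819
    cross x-line → (5,3), t=3.6131
    cross x-line → (6,3), t=4.6484 (wall)
  → r_5 = 4.6484
beam 6: φ=90°, α=60°
  d=(0.5000,0.8660)  start (1,2)  tX=0.9800 tY=0.8314  stride 1/|dx|=2.0000 1/|dy|=1.1547
    cross y-line → (1,3), t=0.8314
    cross x-line → (2,3), t=0.9800
    cross y-line → (2,4), t=1.9861
    cross x-line → (3,4), t=2.9800
    cross y-line → (3,5), t=3.1408 (wall)
  → r_6 = 3.1408
beam 7: φ=135°, α=105°
  d=(-0.2588,0.9659)  start (1,2)  tX=1.9705 tY=0.7454  stride 1/|dx|=3.8637 1/|dy|=1.0353
    cross y-line → (1,3), t=0.7454
    cross y-line → (1,4), t=1.7807
    cross x-line → (0,4), t=1.9705 (wall)
  → r_7 = 1.9705

ranges = [0.5280, 1.0200, 1.3252, 2.5600, 4.6484, 3.1408, 1.9705]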